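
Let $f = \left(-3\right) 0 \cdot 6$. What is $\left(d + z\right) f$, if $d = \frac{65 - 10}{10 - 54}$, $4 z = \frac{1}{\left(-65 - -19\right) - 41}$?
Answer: $0$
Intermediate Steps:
$z = - \frac{1}{348}$ ($z = \frac{1}{4 \left(\left(-65 - -19\right) - 41\right)} = \frac{1}{4 \left(\left(-65 + 19\right) - 41\right)} = \frac{1}{4 \left(-46 - 41\right)} = \frac{1}{4 \left(-87\right)} = \frac{1}{4} \left(- \frac{1}{87}\right) = - \frac{1}{348} \approx -0.0028736$)
$d = - \frac{5}{4}$ ($d = \frac{55}{-44} = 55 \left(- \frac{1}{44}\right) = - \frac{5}{4} \approx -1.25$)
$f = 0$ ($f = 0 \cdot 6 = 0$)
$\left(d + z\right) f = \left(- \frac{5}{4} - \frac{1}{348}\right) 0 = \left(- \frac{109}{87}\right) 0 = 0$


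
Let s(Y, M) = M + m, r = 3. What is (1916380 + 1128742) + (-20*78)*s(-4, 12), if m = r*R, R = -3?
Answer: 3040442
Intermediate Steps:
m = -9 (m = 3*(-3) = -9)
s(Y, M) = -9 + M (s(Y, M) = M - 9 = -9 + M)
(1916380 + 1128742) + (-20*78)*s(-4, 12) = (1916380 + 1128742) + (-20*78)*(-9 + 12) = 3045122 - 1560*3 = 3045122 - 4680 = 3040442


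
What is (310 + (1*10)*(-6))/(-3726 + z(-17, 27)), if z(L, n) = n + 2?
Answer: -250/3697 ≈ -0.067622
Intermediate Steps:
z(L, n) = 2 + n
(310 + (1*10)*(-6))/(-3726 + z(-17, 27)) = (310 + (1*10)*(-6))/(-3726 + (2 + 27)) = (310 + 10*(-6))/(-3726 + 29) = (310 - 60)/(-3697) = 250*(-1/3697) = -250/3697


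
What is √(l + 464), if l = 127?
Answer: √591 ≈ 24.310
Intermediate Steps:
√(l + 464) = √(127 + 464) = √591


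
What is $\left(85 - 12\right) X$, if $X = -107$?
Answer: $-7811$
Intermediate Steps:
$\left(85 - 12\right) X = \left(85 - 12\right) \left(-107\right) = 73 \left(-107\right) = -7811$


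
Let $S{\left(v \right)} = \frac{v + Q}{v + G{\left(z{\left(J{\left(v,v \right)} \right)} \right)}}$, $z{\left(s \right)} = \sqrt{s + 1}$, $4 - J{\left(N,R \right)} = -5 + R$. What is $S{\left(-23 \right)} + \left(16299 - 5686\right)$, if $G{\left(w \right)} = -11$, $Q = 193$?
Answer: $10608$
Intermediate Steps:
$J{\left(N,R \right)} = 9 - R$ ($J{\left(N,R \right)} = 4 - \left(-5 + R\right) = 9 - R$)
$z{\left(s \right)} = \sqrt{1 + s}$
$S{\left(v \right)} = \frac{193 + v}{-11 + v}$ ($S{\left(v \right)} = \frac{v + 193}{v - 11} = \frac{193 + v}{-11 + v}$)
$S{\left(-23 \right)} + \left(16299 - 5686\right) = \frac{193 - 23}{-11 - 23} + \left(16299 - 5686\right) = \frac{1}{-34} \cdot 170 + \left(16299 - 5686\right) = \left(- \frac{1}{34}\right) 170 + 10613 = -5 + 10613 = 10608$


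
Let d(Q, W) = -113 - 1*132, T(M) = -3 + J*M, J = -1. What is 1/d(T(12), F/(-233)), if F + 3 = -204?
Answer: -1/245 ≈ -0.0040816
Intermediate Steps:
F = -207 (F = -3 - 204 = -207)
T(M) = -3 - M
d(Q, W) = -245 (d(Q, W) = -113 - 132 = -245)
1/d(T(12), F/(-233)) = 1/(-245) = -1/245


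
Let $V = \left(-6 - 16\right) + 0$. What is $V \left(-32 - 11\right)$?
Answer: $946$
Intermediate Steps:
$V = -22$ ($V = -22 + 0 = -22$)
$V \left(-32 - 11\right) = - 22 \left(-32 - 11\right) = \left(-22\right) \left(-43\right) = 946$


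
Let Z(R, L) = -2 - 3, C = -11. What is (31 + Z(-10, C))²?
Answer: 676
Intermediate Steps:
Z(R, L) = -5
(31 + Z(-10, C))² = (31 - 5)² = 26² = 676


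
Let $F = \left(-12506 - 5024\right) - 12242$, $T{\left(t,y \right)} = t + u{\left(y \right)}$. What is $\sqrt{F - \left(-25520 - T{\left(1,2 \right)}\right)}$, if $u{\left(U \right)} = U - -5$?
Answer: $2 i \sqrt{1061} \approx 65.146 i$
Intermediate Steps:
$u{\left(U \right)} = 5 + U$ ($u{\left(U \right)} = U + 5 = 5 + U$)
$T{\left(t,y \right)} = 5 + t + y$ ($T{\left(t,y \right)} = t + \left(5 + y\right) = 5 + t + y$)
$F = -29772$ ($F = -17530 - 12242 = -29772$)
$\sqrt{F - \left(-25520 - T{\left(1,2 \right)}\right)} = \sqrt{-29772 + \left(\left(\left(5 + 1 + 2\right) - -646\right) - -24874\right)} = \sqrt{-29772 + \left(\left(8 + 646\right) + 24874\right)} = \sqrt{-29772 + \left(654 + 24874\right)} = \sqrt{-29772 + 25528} = \sqrt{-4244} = 2 i \sqrt{1061}$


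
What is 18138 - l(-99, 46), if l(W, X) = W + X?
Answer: 18191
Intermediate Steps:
18138 - l(-99, 46) = 18138 - (-99 + 46) = 18138 - 1*(-53) = 18138 + 53 = 18191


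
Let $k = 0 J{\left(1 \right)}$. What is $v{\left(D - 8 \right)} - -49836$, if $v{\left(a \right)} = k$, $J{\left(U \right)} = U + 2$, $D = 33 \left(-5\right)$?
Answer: $49836$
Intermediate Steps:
$D = -165$
$J{\left(U \right)} = 2 + U$
$k = 0$ ($k = 0 \left(2 + 1\right) = 0 \cdot 3 = 0$)
$v{\left(a \right)} = 0$
$v{\left(D - 8 \right)} - -49836 = 0 - -49836 = 0 + 49836 = 49836$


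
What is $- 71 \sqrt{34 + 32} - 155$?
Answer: $-155 - 71 \sqrt{66} \approx -731.81$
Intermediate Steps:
$- 71 \sqrt{34 + 32} - 155 = - 71 \sqrt{66} - 155 = -155 - 71 \sqrt{66}$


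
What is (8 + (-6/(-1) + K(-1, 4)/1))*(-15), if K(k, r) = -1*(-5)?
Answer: -285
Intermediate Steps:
K(k, r) = 5
(8 + (-6/(-1) + K(-1, 4)/1))*(-15) = (8 + (-6/(-1) + 5/1))*(-15) = (8 + (-6*(-1) + 5*1))*(-15) = (8 + (6 + 5))*(-15) = (8 + 11)*(-15) = 19*(-15) = -285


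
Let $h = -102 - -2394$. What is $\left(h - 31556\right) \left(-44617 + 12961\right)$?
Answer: $926381184$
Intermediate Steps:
$h = 2292$ ($h = -102 + 2394 = 2292$)
$\left(h - 31556\right) \left(-44617 + 12961\right) = \left(2292 - 31556\right) \left(-44617 + 12961\right) = \left(-29264\right) \left(-31656\right) = 926381184$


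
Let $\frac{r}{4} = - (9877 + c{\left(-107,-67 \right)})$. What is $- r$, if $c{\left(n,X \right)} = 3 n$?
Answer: $38224$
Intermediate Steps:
$r = -38224$ ($r = 4 \left(- (9877 + 3 \left(-107\right))\right) = 4 \left(- (9877 - 321)\right) = 4 \left(\left(-1\right) 9556\right) = 4 \left(-9556\right) = -38224$)
$- r = \left(-1\right) \left(-38224\right) = 38224$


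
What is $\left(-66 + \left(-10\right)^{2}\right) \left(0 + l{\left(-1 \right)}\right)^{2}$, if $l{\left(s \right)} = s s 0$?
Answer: $0$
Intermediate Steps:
$l{\left(s \right)} = 0$ ($l{\left(s \right)} = s^{2} \cdot 0 = 0$)
$\left(-66 + \left(-10\right)^{2}\right) \left(0 + l{\left(-1 \right)}\right)^{2} = \left(-66 + \left(-10\right)^{2}\right) \left(0 + 0\right)^{2} = \left(-66 + 100\right) 0^{2} = 34 \cdot 0 = 0$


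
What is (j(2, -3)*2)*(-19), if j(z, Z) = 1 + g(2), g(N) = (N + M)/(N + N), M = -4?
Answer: -19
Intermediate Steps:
g(N) = (-4 + N)/(2*N) (g(N) = (N - 4)/(N + N) = (-4 + N)/((2*N)) = (-4 + N)*(1/(2*N)) = (-4 + N)/(2*N))
j(z, Z) = ½ (j(z, Z) = 1 + (½)*(-4 + 2)/2 = 1 + (½)*(½)*(-2) = 1 - ½ = ½)
(j(2, -3)*2)*(-19) = ((½)*2)*(-19) = 1*(-19) = -19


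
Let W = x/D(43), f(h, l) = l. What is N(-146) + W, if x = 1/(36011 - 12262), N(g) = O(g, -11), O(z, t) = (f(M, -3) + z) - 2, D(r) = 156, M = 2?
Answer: -559431443/3704844 ≈ -151.00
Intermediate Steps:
O(z, t) = -5 + z (O(z, t) = (-3 + z) - 2 = -5 + z)
N(g) = -5 + g
x = 1/23749 ≈ 4.2107e-5
W = 1/3704844 (W = (1/23749)/156 = (1/23749)*(1/156) = 1/3704844 ≈ 2.6992e-7)
N(-146) + W = (-5 - 146) + 1/3704844 = -151 + 1/3704844 = -559431443/3704844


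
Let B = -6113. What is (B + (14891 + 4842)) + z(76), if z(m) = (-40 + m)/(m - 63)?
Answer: 177096/13 ≈ 13623.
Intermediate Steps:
z(m) = (-40 + m)/(-63 + m)
(B + (14891 + 4842)) + z(76) = (-6113 + (14891 + 4842)) + (-40 + 76)/(-63 + 76) = (-6113 + 19733) + 36/13 = 13620 + (1/13)*36 = 13620 + 36/13 = 177096/13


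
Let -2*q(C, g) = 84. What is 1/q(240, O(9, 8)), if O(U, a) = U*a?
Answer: -1/42 ≈ -0.023810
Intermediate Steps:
q(C, g) = -42 (q(C, g) = -½*84 = -42)
1/q(240, O(9, 8)) = 1/(-42) = -1/42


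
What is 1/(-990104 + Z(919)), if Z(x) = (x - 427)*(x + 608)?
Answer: -1/238820 ≈ -4.1873e-6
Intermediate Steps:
Z(x) = (-427 + x)*(608 + x)
1/(-990104 + Z(919)) = 1/(-990104 + (-259616 + 919² + 181*919)) = 1/(-990104 + (-259616 + 844561 + 166339)) = 1/(-990104 + 751284) = 1/(-238820) = -1/238820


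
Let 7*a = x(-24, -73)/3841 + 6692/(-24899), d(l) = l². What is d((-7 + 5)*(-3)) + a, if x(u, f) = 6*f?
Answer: 3437704162/95637059 ≈ 35.945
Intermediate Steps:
a = -5229962/95637059 (a = ((6*(-73))/3841 + 6692/(-24899))/7 = (-438*1/3841 + 6692*(-1/24899))/7 = (-438/3841 - 956/3557)/7 = (⅐)*(-5229962/13662437) = -5229962/95637059 ≈ -0.054686)
d((-7 + 5)*(-3)) + a = ((-7 + 5)*(-3))² - 5229962/95637059 = (-2*(-3))² - 5229962/95637059 = 6² - 5229962/95637059 = 36 - 5229962/95637059 = 3437704162/95637059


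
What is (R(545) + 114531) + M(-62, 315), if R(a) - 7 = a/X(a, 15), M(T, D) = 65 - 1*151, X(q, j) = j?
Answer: 343465/3 ≈ 1.1449e+5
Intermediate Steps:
M(T, D) = -86 (M(T, D) = 65 - 151 = -86)
R(a) = 7 + a/15
(R(545) + 114531) + M(-62, 315) = ((7 + (1/15)*545) + 114531) - 86 = ((7 + 109/3) + 114531) - 86 = (130/3 + 114531) - 86 = 343723/3 - 86 = 343465/3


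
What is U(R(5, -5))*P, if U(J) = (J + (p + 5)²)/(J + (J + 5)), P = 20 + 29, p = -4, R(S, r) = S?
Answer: 98/5 ≈ 19.600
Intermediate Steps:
P = 49
U(J) = (1 + J)/(5 + 2*J) (U(J) = (J + (-4 + 5)²)/(J + (J + 5)) = (J + 1²)/(J + (5 + J)) = (J + 1)/(5 + 2*J) = (1 + J)/(5 + 2*J))
U(R(5, -5))*P = ((1 + 5)/(5 + 2*5))*49 = (6/(5 + 10))*49 = (6/15)*49 = ((1/15)*6)*49 = (⅖)*49 = 98/5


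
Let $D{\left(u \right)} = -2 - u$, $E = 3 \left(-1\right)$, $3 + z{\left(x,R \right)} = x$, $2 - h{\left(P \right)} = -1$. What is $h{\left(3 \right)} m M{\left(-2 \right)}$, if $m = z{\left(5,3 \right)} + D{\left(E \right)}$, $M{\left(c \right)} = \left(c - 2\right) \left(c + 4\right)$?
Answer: $-72$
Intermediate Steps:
$h{\left(P \right)} = 3$ ($h{\left(P \right)} = 2 - -1 = 2 + 1 = 3$)
$z{\left(x,R \right)} = -3 + x$
$E = -3$
$M{\left(c \right)} = \left(-2 + c\right) \left(4 + c\right)$
$m = 3$ ($m = \left(-3 + 5\right) - -1 = 2 + \left(-2 + 3\right) = 2 + 1 = 3$)
$h{\left(3 \right)} m M{\left(-2 \right)} = 3 \cdot 3 \left(-8 + \left(-2\right)^{2} + 2 \left(-2\right)\right) = 9 \left(-8 + 4 - 4\right) = 9 \left(-8\right) = -72$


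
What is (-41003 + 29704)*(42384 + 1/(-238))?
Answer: -113977430909/238 ≈ -4.7890e+8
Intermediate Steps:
(-41003 + 29704)*(42384 + 1/(-238)) = -11299*(42384 - 1/238) = -11299*10087391/238 = -113977430909/238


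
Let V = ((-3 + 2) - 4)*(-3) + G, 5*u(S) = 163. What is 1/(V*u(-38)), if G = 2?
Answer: 5/2771 ≈ 0.0018044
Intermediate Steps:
u(S) = 163/5 (u(S) = (1/5)*163 = 163/5)
V = 17 (V = ((-3 + 2) - 4)*(-3) + 2 = (-1 - 4)*(-3) + 2 = -5*(-3) + 2 = 15 + 2 = 17)
1/(V*u(-38)) = 1/(17*(163/5)) = 1/(2771/5) = 5/2771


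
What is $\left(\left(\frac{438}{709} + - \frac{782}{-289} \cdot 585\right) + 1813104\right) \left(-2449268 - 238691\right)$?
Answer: $- \frac{58792192780228932}{12053} \approx -4.8778 \cdot 10^{12}$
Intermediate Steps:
$\left(\left(\frac{438}{709} + - \frac{782}{-289} \cdot 585\right) + 1813104\right) \left(-2449268 - 238691\right) = \left(\left(438 \cdot \frac{1}{709} + \left(-782\right) \left(- \frac{1}{289}\right) 585\right) + 1813104\right) \left(-2687959\right) = \left(\left(\frac{438}{709} + \frac{46}{17} \cdot 585\right) + 1813104\right) \left(-2687959\right) = \left(\left(\frac{438}{709} + \frac{26910}{17}\right) + 1813104\right) \left(-2687959\right) = \left(\frac{19086636}{12053} + 1813104\right) \left(-2687959\right) = \frac{21872429148}{12053} \left(-2687959\right) = - \frac{58792192780228932}{12053}$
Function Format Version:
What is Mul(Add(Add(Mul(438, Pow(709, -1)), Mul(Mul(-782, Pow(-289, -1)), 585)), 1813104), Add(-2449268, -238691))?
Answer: Rational(-58792192780228932, 12053) ≈ -4.8778e+12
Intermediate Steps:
Mul(Add(Add(Mul(438, Pow(709, -1)), Mul(Mul(-782, Pow(-289, -1)), 585)), 1813104), Add(-2449268, -238691)) = Mul(Add(Add(Mul(438, Rational(1, 709)), Mul(Mul(-782, Rational(-1, 289)), 585)), 1813104), -2687959) = Mul(Add(Add(Rational(438, 709), Mul(Rational(46, 17), 585)), 1813104), -2687959) = Mul(Add(Add(Rational(438, 709), Rational(26910, 17)), 1813104), -2687959) = Mul(Add(Rational(19086636, 12053), 1813104), -2687959) = Mul(Rational(21872429148, 12053), -2687959) = Rational(-58792192780228932, 12053)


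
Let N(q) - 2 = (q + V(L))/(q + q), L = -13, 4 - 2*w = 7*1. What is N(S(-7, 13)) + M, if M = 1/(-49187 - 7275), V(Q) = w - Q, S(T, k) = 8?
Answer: 2907777/903392 ≈ 3.2187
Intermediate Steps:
w = -3/2 (w = 2 - 7/2 = -3/2 ≈ -1.5000)
V(Q) = -3/2 - Q
M = -1/56462 (M = 1/(-56462) = -1/56462 ≈ -1.7711e-5)
N(q) = 2 + (23/2 + q)/(2*q) (N(q) = 2 + (q + (-3/2 - 1*(-13)))/(q + q) = 2 + (q + (-3/2 + 13))/((2*q)) = 2 + (q + 23/2)*(1/(2*q)) = 2 + (23/2 + q)*(1/(2*q)) = 2 + (23/2 + q)/(2*q))
N(S(-7, 13)) + M = (¼)*(23 + 10*8)/8 - 1/56462 = (¼)*(⅛)*(23 + 80) - 1/56462 = (¼)*(⅛)*103 - 1/56462 = 103/32 - 1/56462 = 2907777/903392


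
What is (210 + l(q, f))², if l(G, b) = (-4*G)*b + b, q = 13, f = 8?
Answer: 39204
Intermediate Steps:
l(G, b) = b - 4*G*b (l(G, b) = -4*G*b + b = b - 4*G*b)
(210 + l(q, f))² = (210 + 8*(1 - 4*13))² = (210 + 8*(1 - 52))² = (210 + 8*(-51))² = (210 - 408)² = (-198)² = 39204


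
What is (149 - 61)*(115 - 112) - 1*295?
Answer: -31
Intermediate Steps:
(149 - 61)*(115 - 112) - 1*295 = 88*3 - 295 = 264 - 295 = -31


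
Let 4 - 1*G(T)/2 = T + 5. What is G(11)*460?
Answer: -11040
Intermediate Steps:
G(T) = -2 - 2*T (G(T) = 8 - 2*(T + 5) = 8 - 2*(5 + T) = 8 + (-10 - 2*T) = -2 - 2*T)
G(11)*460 = (-2 - 2*11)*460 = (-2 - 22)*460 = -24*460 = -11040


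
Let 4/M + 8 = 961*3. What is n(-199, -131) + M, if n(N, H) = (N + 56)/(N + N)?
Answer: 412717/1144250 ≈ 0.36069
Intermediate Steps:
n(N, H) = (56 + N)/(2*N) (n(N, H) = (56 + N)/((2*N)) = (56 + N)*(1/(2*N)) = (56 + N)/(2*N))
M = 4/2875 (M = 4/(-8 + 961*3) = 4/(-8 + 2883) = 4/2875 ≈ 0.0013913)
n(-199, -131) + M = (1/2)*(56 - 199)/(-199) + 4/2875 = (1/2)*(-1/199)*(-143) + 4/2875 = 143/398 + 4/2875 = 412717/1144250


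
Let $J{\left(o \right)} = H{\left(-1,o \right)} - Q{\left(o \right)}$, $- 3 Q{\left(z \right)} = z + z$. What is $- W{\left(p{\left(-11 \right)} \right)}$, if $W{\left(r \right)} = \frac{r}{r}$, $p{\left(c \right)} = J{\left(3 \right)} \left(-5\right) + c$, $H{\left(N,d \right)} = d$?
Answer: $-1$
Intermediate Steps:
$Q{\left(z \right)} = - \frac{2 z}{3}$ ($Q{\left(z \right)} = - \frac{z + z}{3} = - \frac{2 z}{3}$)
$J{\left(o \right)} = \frac{5 o}{3}$ ($J{\left(o \right)} = o - - \frac{2 o}{3} = o + \frac{2 o}{3} = \frac{5 o}{3}$)
$p{\left(c \right)} = -25 + c$ ($p{\left(c \right)} = \frac{5}{3} \cdot 3 \left(-5\right) + c = 5 \left(-5\right) + c = -25 + c$)
$W{\left(r \right)} = 1$
$- W{\left(p{\left(-11 \right)} \right)} = \left(-1\right) 1 = -1$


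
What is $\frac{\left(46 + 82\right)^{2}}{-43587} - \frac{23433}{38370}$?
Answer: $- \frac{550009417}{557477730} \approx -0.9866$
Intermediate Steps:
$\frac{\left(46 + 82\right)^{2}}{-43587} - \frac{23433}{38370} = 128^{2} \left(- \frac{1}{43587}\right) - \frac{7811}{12790} = 16384 \left(- \frac{1}{43587}\right) - \frac{7811}{12790} = - \frac{16384}{43587} - \frac{7811}{12790} = - \frac{550009417}{557477730}$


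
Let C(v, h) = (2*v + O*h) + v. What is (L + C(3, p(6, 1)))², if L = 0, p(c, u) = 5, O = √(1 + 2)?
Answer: 156 + 90*√3 ≈ 311.88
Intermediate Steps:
O = √3 ≈ 1.7320
C(v, h) = 3*v + h*√3 (C(v, h) = (2*v + √3*h) + v = (2*v + h*√3) + v = 3*v + h*√3)
(L + C(3, p(6, 1)))² = (0 + (3*3 + 5*√3))² = (0 + (9 + 5*√3))² = (9 + 5*√3)²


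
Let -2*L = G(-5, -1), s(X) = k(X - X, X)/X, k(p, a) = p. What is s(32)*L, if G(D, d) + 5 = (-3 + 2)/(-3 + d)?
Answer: 0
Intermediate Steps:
G(D, d) = -5 - 1/(-3 + d) (G(D, d) = -5 + (-3 + 2)/(-3 + d) = -5 - 1/(-3 + d))
s(X) = 0 (s(X) = (X - X)/X = 0/X = 0)
L = 19/8 (L = -(14 - 5*(-1))/(2*(-3 - 1)) = -(14 + 5)/(2*(-4)) = -(-1)*19/8 = -1/2*(-19/4) = 19/8 ≈ 2.3750)
s(32)*L = 0*(19/8) = 0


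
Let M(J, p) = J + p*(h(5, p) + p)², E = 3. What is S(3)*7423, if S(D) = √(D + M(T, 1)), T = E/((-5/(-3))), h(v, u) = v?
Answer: 14846*√255/5 ≈ 47414.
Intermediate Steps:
T = 9/5 (T = 3/((-5/(-3))) = 3/((-5*(-⅓))) = 3/(5/3) = 3*(⅗) = 9/5 ≈ 1.8000)
M(J, p) = J + p*(5 + p)²
S(D) = √(189/5 + D) (S(D) = √(D + (9/5 + 1*(5 + 1)²)) = √(D + (9/5 + 1*6²)) = √(D + (9/5 + 1*36)) = √(D + (9/5 + 36)) = √(D + 189/5) = √(189/5 + D))
S(3)*7423 = (√(945 + 25*3)/5)*7423 = (√(945 + 75)/5)*7423 = (√1020/5)*7423 = ((2*√255)/5)*7423 = (2*√255/5)*7423 = 14846*√255/5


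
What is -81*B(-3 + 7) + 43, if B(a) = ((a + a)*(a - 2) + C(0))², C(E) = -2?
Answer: -15833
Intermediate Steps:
B(a) = (-2 + 2*a*(-2 + a))² (B(a) = ((a + a)*(a - 2) - 2)² = ((2*a)*(-2 + a) - 2)² = (2*a*(-2 + a) - 2)² = (-2 + 2*a*(-2 + a))²)
-81*B(-3 + 7) + 43 = -324*(1 - (-3 + 7)² + 2*(-3 + 7))² + 43 = -324*(1 - 1*4² + 2*4)² + 43 = -324*(1 - 1*16 + 8)² + 43 = -324*(1 - 16 + 8)² + 43 = -324*(-7)² + 43 = -324*49 + 43 = -81*196 + 43 = -15876 + 43 = -15833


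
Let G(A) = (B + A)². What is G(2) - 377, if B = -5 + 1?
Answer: -373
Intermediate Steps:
B = -4
G(A) = (-4 + A)²
G(2) - 377 = (-4 + 2)² - 377 = (-2)² - 377 = 4 - 377 = -373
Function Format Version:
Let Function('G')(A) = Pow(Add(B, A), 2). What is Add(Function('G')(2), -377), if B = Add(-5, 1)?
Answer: -373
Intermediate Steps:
B = -4
Function('G')(A) = Pow(Add(-4, A), 2)
Add(Function('G')(2), -377) = Add(Pow(Add(-4, 2), 2), -377) = Add(Pow(-2, 2), -377) = Add(4, -377) = -373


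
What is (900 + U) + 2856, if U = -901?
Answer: 2855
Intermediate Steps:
(900 + U) + 2856 = (900 - 901) + 2856 = -1 + 2856 = 2855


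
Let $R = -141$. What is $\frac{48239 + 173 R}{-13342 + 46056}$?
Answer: $\frac{11923}{16357} \approx 0.72892$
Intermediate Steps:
$\frac{48239 + 173 R}{-13342 + 46056} = \frac{48239 + 173 \left(-141\right)}{-13342 + 46056} = \frac{48239 - 24393}{32714} = 23846 \cdot \frac{1}{32714} = \frac{11923}{16357}$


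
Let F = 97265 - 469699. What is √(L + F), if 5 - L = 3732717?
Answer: I*√4105146 ≈ 2026.1*I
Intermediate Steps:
L = -3732712 (L = 5 - 1*3732717 = 5 - 3732717 = -3732712)
F = -372434
√(L + F) = √(-3732712 - 372434) = √(-4105146) = I*√4105146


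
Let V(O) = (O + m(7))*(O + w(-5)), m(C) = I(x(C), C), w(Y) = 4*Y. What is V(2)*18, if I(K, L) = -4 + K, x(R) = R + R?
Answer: -3888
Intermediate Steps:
x(R) = 2*R
m(C) = -4 + 2*C
V(O) = (-20 + O)*(10 + O) (V(O) = (O + (-4 + 2*7))*(O + 4*(-5)) = (O + (-4 + 14))*(O - 20) = (O + 10)*(-20 + O) = (10 + O)*(-20 + O) = (-20 + O)*(10 + O))
V(2)*18 = (-200 + 2**2 - 10*2)*18 = (-200 + 4 - 20)*18 = -216*18 = -3888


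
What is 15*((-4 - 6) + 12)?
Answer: 30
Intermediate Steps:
15*((-4 - 6) + 12) = 15*(-10 + 12) = 15*2 = 30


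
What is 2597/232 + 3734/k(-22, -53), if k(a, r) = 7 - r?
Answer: 255527/3480 ≈ 73.427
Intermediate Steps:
2597/232 + 3734/k(-22, -53) = 2597/232 + 3734/(7 - 1*(-53)) = 2597*(1/232) + 3734/(7 + 53) = 2597/232 + 3734/60 = 2597/232 + 3734*(1/60) = 2597/232 + 1867/30 = 255527/3480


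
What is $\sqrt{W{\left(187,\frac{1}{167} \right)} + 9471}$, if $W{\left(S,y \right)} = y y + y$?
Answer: $\frac{3 \sqrt{29348543}}{167} \approx 97.319$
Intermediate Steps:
$W{\left(S,y \right)} = y + y^{2}$ ($W{\left(S,y \right)} = y^{2} + y = y + y^{2}$)
$\sqrt{W{\left(187,\frac{1}{167} \right)} + 9471} = \sqrt{\frac{1 + \frac{1}{167}}{167} + 9471} = \sqrt{\frac{1}{167} \cdot \frac{168}{167} + 9471} = \sqrt{\frac{168}{27889} + 9471} = \sqrt{\frac{264136887}{27889}} = \frac{3 \sqrt{29348543}}{167}$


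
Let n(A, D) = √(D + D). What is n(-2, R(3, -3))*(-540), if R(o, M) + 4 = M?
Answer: -540*I*√14 ≈ -2020.5*I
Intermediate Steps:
R(o, M) = -4 + M
n(A, D) = √2*√D (n(A, D) = √(2*D) = √2*√D)
n(-2, R(3, -3))*(-540) = (√2*√(-4 - 3))*(-540) = (√2*√(-7))*(-540) = (√2*(I*√7))*(-540) = (I*√14)*(-540) = -540*I*√14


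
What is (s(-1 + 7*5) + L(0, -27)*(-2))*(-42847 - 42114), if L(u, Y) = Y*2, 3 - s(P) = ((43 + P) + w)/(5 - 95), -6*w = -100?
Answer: -2570155211/270 ≈ -9.5191e+6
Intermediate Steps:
w = 50/3 (w = -⅙*(-100) = 50/3 ≈ 16.667)
s(P) = 989/270 + P/90 (s(P) = 3 - ((43 + P) + 50/3)/(5 - 95) = 3 - (179/3 + P)/(-90) = 3 - (179/3 + P)*(-1)/90 = 3 - (-179/270 - P/90) = 3 + (179/270 + P/90) = 989/270 + P/90)
L(u, Y) = 2*Y
(s(-1 + 7*5) + L(0, -27)*(-2))*(-42847 - 42114) = ((989/270 + (-1 + 7*5)/90) + (2*(-27))*(-2))*(-42847 - 42114) = ((989/270 + (-1 + 35)/90) - 54*(-2))*(-84961) = ((989/270 + (1/90)*34) + 108)*(-84961) = ((989/270 + 17/45) + 108)*(-84961) = (1091/270 + 108)*(-84961) = (30251/270)*(-84961) = -2570155211/270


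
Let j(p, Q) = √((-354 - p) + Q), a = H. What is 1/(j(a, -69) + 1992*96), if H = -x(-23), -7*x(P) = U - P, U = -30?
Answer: 95616/18284839123 - I*√422/36569678246 ≈ 5.2293e-6 - 5.6174e-10*I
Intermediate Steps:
x(P) = 30/7 + P/7 (x(P) = -(-30 - P)/7 = 30/7 + P/7)
H = -1 (H = -(30/7 + (⅐)*(-23)) = -(30/7 - 23/7) = -1*1 = -1)
a = -1
j(p, Q) = √(-354 + Q - p)
1/(j(a, -69) + 1992*96) = 1/(√(-354 - 69 - 1*(-1)) + 1992*96) = 1/(√(-354 - 69 + 1) + 191232) = 1/(√(-422) + 191232) = 1/(I*√422 + 191232) = 1/(191232 + I*√422)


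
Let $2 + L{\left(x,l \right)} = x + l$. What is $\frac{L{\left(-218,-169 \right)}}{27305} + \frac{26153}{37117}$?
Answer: $\frac{699669152}{1013479685} \approx 0.69036$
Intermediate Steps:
$L{\left(x,l \right)} = -2 + l + x$ ($L{\left(x,l \right)} = -2 + \left(x + l\right) = -2 + \left(l + x\right) = -2 + l + x$)
$\frac{L{\left(-218,-169 \right)}}{27305} + \frac{26153}{37117} = \frac{-2 - 169 - 218}{27305} + \frac{26153}{37117} = \left(-389\right) \frac{1}{27305} + 26153 \cdot \frac{1}{37117} = - \frac{389}{27305} + \frac{26153}{37117} = \frac{699669152}{1013479685}$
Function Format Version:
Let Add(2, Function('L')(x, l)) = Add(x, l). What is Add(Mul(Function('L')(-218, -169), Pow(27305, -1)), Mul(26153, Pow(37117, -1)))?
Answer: Rational(699669152, 1013479685) ≈ 0.69036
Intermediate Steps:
Function('L')(x, l) = Add(-2, l, x) (Function('L')(x, l) = Add(-2, Add(x, l)) = Add(-2, Add(l, x)) = Add(-2, l, x))
Add(Mul(Function('L')(-218, -169), Pow(27305, -1)), Mul(26153, Pow(37117, -1))) = Add(Mul(Add(-2, -169, -218), Pow(27305, -1)), Mul(26153, Pow(37117, -1))) = Add(Mul(-389, Rational(1, 27305)), Mul(26153, Rational(1, 37117))) = Add(Rational(-389, 27305), Rational(26153, 37117)) = Rational(699669152, 1013479685)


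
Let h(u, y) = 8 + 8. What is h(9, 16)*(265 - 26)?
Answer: 3824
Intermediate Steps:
h(u, y) = 16
h(9, 16)*(265 - 26) = 16*(265 - 26) = 16*239 = 3824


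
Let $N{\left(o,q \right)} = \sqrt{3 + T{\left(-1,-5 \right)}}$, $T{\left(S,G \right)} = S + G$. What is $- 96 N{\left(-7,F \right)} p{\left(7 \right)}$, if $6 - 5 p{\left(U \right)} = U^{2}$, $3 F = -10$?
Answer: $\frac{4128 i \sqrt{3}}{5} \approx 1430.0 i$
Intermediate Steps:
$F = - \frac{10}{3}$ ($F = \frac{1}{3} \left(-10\right) = - \frac{10}{3} \approx -3.3333$)
$T{\left(S,G \right)} = G + S$
$p{\left(U \right)} = \frac{6}{5} - \frac{U^{2}}{5}$
$N{\left(o,q \right)} = i \sqrt{3}$ ($N{\left(o,q \right)} = \sqrt{3 - 6} = \sqrt{-3} = i \sqrt{3}$)
$- 96 N{\left(-7,F \right)} p{\left(7 \right)} = - 96 i \sqrt{3} \left(\frac{6}{5} - \frac{7^{2}}{5}\right) = - 96 i \sqrt{3} \left(\frac{6}{5} - \frac{49}{5}\right) = - 96 i \sqrt{3} \left(- \frac{43}{5}\right) = \frac{4128 i \sqrt{3}}{5}$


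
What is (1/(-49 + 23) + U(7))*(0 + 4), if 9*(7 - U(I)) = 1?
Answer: 3206/117 ≈ 27.402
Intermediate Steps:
U(I) = 62/9 (U(I) = 7 - ⅑*1 = 7 - ⅑ = 62/9)
(1/(-49 + 23) + U(7))*(0 + 4) = (1/(-49 + 23) + 62/9)*(0 + 4) = (1/(-26) + 62/9)*4 = (-1/26 + 62/9)*4 = (1603/234)*4 = 3206/117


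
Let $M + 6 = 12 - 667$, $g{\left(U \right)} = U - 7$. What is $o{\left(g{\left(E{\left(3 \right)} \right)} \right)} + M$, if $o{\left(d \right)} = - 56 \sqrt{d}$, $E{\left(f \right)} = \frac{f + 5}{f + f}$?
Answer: $-661 - \frac{56 i \sqrt{51}}{3} \approx -661.0 - 133.31 i$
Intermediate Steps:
$E{\left(f \right)} = \frac{5 + f}{2 f}$
$g{\left(U \right)} = -7 + U$
$M = -661$ ($M = -6 + \left(12 - 667\right) = -6 - 655 = -661$)
$o{\left(g{\left(E{\left(3 \right)} \right)} \right)} + M = - 56 \sqrt{-7 + \frac{5 + 3}{2 \cdot 3}} - 661 = - 56 \sqrt{-7 + \frac{1}{2} \cdot \frac{1}{3} \cdot 8} - 661 = - 56 \sqrt{-7 + \frac{4}{3}} - 661 = - 56 \sqrt{- \frac{17}{3}} - 661 = - 56 \frac{i \sqrt{51}}{3} - 661 = - \frac{56 i \sqrt{51}}{3} - 661 = -661 - \frac{56 i \sqrt{51}}{3}$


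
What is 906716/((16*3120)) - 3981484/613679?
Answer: 89419221721/7658713920 ≈ 11.675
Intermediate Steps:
906716/((16*3120)) - 3981484/613679 = 906716/49920 - 3981484*1/613679 = 906716*(1/49920) - 3981484/613679 = 226679/12480 - 3981484/613679 = 89419221721/7658713920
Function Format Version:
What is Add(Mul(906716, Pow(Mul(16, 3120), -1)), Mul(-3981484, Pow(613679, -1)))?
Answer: Rational(89419221721, 7658713920) ≈ 11.675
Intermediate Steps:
Add(Mul(906716, Pow(Mul(16, 3120), -1)), Mul(-3981484, Pow(613679, -1))) = Add(Mul(906716, Pow(49920, -1)), Mul(-3981484, Rational(1, 613679))) = Add(Mul(906716, Rational(1, 49920)), Rational(-3981484, 613679)) = Add(Rational(226679, 12480), Rational(-3981484, 613679)) = Rational(89419221721, 7658713920)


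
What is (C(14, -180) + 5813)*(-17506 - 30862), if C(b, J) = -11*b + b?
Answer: -274391664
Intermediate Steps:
C(b, J) = -10*b
(C(14, -180) + 5813)*(-17506 - 30862) = (-10*14 + 5813)*(-17506 - 30862) = (-140 + 5813)*(-48368) = 5673*(-48368) = -274391664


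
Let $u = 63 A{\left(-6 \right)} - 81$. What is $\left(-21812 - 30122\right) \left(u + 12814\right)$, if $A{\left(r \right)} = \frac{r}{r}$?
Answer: $-664547464$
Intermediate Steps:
$A{\left(r \right)} = 1$
$u = -18$ ($u = 63 \cdot 1 - 81 = 63 - 81 = -18$)
$\left(-21812 - 30122\right) \left(u + 12814\right) = \left(-21812 - 30122\right) \left(-18 + 12814\right) = \left(-51934\right) 12796 = -664547464$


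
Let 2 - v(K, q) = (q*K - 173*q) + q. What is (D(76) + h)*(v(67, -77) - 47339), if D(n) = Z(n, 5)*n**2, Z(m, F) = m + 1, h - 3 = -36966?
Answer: -22600481958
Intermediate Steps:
h = -36963 (h = 3 - 36966 = -36963)
Z(m, F) = 1 + m
v(K, q) = 2 + 172*q - K*q (v(K, q) = 2 - ((q*K - 173*q) + q) = 2 - ((K*q - 173*q) + q) = 2 - ((-173*q + K*q) + q) = 2 - (-172*q + K*q) = 2 + (172*q - K*q) = 2 + 172*q - K*q)
D(n) = n**2*(1 + n) (D(n) = (1 + n)*n**2 = n**2*(1 + n))
(D(76) + h)*(v(67, -77) - 47339) = (76**2*(1 + 76) - 36963)*((2 + 172*(-77) - 1*67*(-77)) - 47339) = (5776*77 - 36963)*((2 - 13244 + 5159) - 47339) = (444752 - 36963)*(-8083 - 47339) = 407789*(-55422) = -22600481958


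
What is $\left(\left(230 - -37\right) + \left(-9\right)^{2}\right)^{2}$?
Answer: $121104$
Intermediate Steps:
$\left(\left(230 - -37\right) + \left(-9\right)^{2}\right)^{2} = \left(\left(230 + 37\right) + 81\right)^{2} = \left(267 + 81\right)^{2} = 348^{2} = 121104$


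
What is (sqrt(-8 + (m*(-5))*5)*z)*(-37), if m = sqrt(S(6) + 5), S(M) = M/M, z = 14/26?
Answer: -259*I*sqrt(8 + 25*sqrt(6))/13 ≈ -165.78*I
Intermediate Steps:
z = 7/13 (z = 14*(1/26) = 7/13 ≈ 0.53846)
S(M) = 1
m = sqrt(6) (m = sqrt(1 + 5) = sqrt(6) ≈ 2.4495)
(sqrt(-8 + (m*(-5))*5)*z)*(-37) = (sqrt(-8 + (sqrt(6)*(-5))*5)*(7/13))*(-37) = (sqrt(-8 - 5*sqrt(6)*5)*(7/13))*(-37) = (sqrt(-8 - 25*sqrt(6))*(7/13))*(-37) = (7*sqrt(-8 - 25*sqrt(6))/13)*(-37) = -259*sqrt(-8 - 25*sqrt(6))/13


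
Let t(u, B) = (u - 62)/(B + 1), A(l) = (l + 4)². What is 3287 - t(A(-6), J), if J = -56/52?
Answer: 2533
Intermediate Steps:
J = -14/13 (J = -56*1/52 = -14/13 ≈ -1.0769)
A(l) = (4 + l)²
t(u, B) = (-62 + u)/(1 + B)
3287 - t(A(-6), J) = 3287 - (-62 + (4 - 6)²)/(1 - 14/13) = 3287 - (-62 + (-2)²)/(-1/13) = 3287 - (-13)*(-62 + 4) = 3287 - (-13)*(-58) = 3287 - 1*754 = 3287 - 754 = 2533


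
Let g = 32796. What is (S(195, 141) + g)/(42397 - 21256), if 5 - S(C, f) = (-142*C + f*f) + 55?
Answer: 40555/21141 ≈ 1.9183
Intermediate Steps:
S(C, f) = -50 - f² + 142*C (S(C, f) = 5 - ((-142*C + f*f) + 55) = 5 - ((-142*C + f²) + 55) = 5 - ((f² - 142*C) + 55) = 5 - (55 + f² - 142*C) = 5 + (-55 - f² + 142*C) = -50 - f² + 142*C)
(S(195, 141) + g)/(42397 - 21256) = ((-50 - 1*141² + 142*195) + 32796)/(42397 - 21256) = ((-50 - 1*19881 + 27690) + 32796)/21141 = ((-50 - 19881 + 27690) + 32796)*(1/21141) = (7759 + 32796)*(1/21141) = 40555*(1/21141) = 40555/21141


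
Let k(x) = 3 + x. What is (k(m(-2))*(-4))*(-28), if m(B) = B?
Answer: 112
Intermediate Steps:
(k(m(-2))*(-4))*(-28) = ((3 - 2)*(-4))*(-28) = (1*(-4))*(-28) = -4*(-28) = 112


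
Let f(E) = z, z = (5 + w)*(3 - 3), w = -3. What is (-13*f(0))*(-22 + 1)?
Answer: 0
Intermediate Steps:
z = 0 (z = (5 - 3)*(3 - 3) = 2*0 = 0)
f(E) = 0
(-13*f(0))*(-22 + 1) = (-13*0)*(-22 + 1) = 0*(-21) = 0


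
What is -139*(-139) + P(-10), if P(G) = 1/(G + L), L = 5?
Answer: 96604/5 ≈ 19321.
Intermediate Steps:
P(G) = 1/(5 + G) (P(G) = 1/(G + 5) = 1/(5 + G))
-139*(-139) + P(-10) = -139*(-139) + 1/(5 - 10) = 19321 + 1/(-5) = 19321 - 1/5 = 96604/5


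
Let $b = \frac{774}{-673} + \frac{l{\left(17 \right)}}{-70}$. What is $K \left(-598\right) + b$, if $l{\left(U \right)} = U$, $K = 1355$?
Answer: $- \frac{38172827521}{47110} \approx -8.1029 \cdot 10^{5}$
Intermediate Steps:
$b = - \frac{65621}{47110}$ ($b = \frac{774}{-673} + \frac{17}{-70} = 774 \left(- \frac{1}{673}\right) + 17 \left(- \frac{1}{70}\right) = - \frac{774}{673} - \frac{17}{70} = - \frac{65621}{47110} \approx -1.3929$)
$K \left(-598\right) + b = 1355 \left(-598\right) - \frac{65621}{47110} = -810290 - \frac{65621}{47110} = - \frac{38172827521}{47110}$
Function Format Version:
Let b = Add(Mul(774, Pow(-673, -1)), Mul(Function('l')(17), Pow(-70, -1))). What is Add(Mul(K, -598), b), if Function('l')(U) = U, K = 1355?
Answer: Rational(-38172827521, 47110) ≈ -8.1029e+5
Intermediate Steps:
b = Rational(-65621, 47110) (b = Add(Mul(774, Pow(-673, -1)), Mul(17, Pow(-70, -1))) = Add(Mul(774, Rational(-1, 673)), Mul(17, Rational(-1, 70))) = Add(Rational(-774, 673), Rational(-17, 70)) = Rational(-65621, 47110) ≈ -1.3929)
Add(Mul(K, -598), b) = Add(Mul(1355, -598), Rational(-65621, 47110)) = Add(-810290, Rational(-65621, 47110)) = Rational(-38172827521, 47110)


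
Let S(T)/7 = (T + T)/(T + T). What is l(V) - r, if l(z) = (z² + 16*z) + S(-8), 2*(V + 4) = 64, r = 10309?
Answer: -9070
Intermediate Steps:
S(T) = 7 (S(T) = 7*((T + T)/(T + T)) = 7*((2*T)/((2*T))) = 7*((2*T)*(1/(2*T))) = 7*1 = 7)
V = 28 (V = -4 + (½)*64 = -4 + 32 = 28)
l(z) = 7 + z² + 16*z (l(z) = (z² + 16*z) + 7 = 7 + z² + 16*z)
l(V) - r = (7 + 28² + 16*28) - 1*10309 = (7 + 784 + 448) - 10309 = 1239 - 10309 = -9070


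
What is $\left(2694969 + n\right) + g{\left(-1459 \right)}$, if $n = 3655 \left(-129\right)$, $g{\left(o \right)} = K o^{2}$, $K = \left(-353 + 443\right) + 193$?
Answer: $604640197$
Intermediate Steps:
$K = 283$ ($K = 90 + 193 = 283$)
$g{\left(o \right)} = 283 o^{2}$
$n = -471495$
$\left(2694969 + n\right) + g{\left(-1459 \right)} = \left(2694969 - 471495\right) + 283 \left(-1459\right)^{2} = 2223474 + 283 \cdot 2128681 = 2223474 + 602416723 = 604640197$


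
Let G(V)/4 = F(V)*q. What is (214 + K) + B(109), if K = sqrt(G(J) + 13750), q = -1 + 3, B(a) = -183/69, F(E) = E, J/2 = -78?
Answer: 4861/23 + sqrt(12502) ≈ 323.16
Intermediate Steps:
J = -156 (J = 2*(-78) = -156)
B(a) = -61/23 (B(a) = -183*1/69 = -61/23)
q = 2
G(V) = 8*V (G(V) = 4*(V*2) = 4*(2*V) = 8*V)
K = sqrt(12502) (K = sqrt(8*(-156) + 13750) = sqrt(-1248 + 13750) = sqrt(12502) ≈ 111.81)
(214 + K) + B(109) = (214 + sqrt(12502)) - 61/23 = 4861/23 + sqrt(12502)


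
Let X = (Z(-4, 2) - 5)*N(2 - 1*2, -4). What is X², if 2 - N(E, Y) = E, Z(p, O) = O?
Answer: 36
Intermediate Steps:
N(E, Y) = 2 - E
X = -6 (X = (2 - 5)*(2 - (2 - 1*2)) = -3*(2 - (2 - 2)) = -3*(2 - 1*0) = -3*(2 + 0) = -3*2 = -6)
X² = (-6)² = 36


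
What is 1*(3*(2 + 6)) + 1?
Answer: 25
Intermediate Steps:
1*(3*(2 + 6)) + 1 = 1*(3*8) + 1 = 1*24 + 1 = 24 + 1 = 25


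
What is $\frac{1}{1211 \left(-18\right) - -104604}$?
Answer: $\frac{1}{82806} \approx 1.2076 \cdot 10^{-5}$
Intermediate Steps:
$\frac{1}{1211 \left(-18\right) - -104604} = \frac{1}{-21798 + 104604} = \frac{1}{82806}$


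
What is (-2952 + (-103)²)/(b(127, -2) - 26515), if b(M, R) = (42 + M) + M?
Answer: -7657/26219 ≈ -0.29204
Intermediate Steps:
b(M, R) = 42 + 2*M
(-2952 + (-103)²)/(b(127, -2) - 26515) = (-2952 + (-103)²)/((42 + 2*127) - 26515) = (-2952 + 10609)/((42 + 254) - 26515) = 7657/(296 - 26515) = 7657/(-26219) = 7657*(-1/26219) = -7657/26219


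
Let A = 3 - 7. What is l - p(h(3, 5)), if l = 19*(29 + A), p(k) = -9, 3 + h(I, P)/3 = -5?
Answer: 484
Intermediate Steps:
A = -4
h(I, P) = -24 (h(I, P) = -9 + 3*(-5) = -9 - 15 = -24)
l = 475 (l = 19*(29 - 4) = 19*25 = 475)
l - p(h(3, 5)) = 475 - 1*(-9) = 475 + 9 = 484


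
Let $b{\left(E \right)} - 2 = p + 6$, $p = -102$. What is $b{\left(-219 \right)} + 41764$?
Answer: $41670$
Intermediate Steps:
$b{\left(E \right)} = -94$ ($b{\left(E \right)} = 2 + \left(-102 + 6\right) = 2 - 96 = -94$)
$b{\left(-219 \right)} + 41764 = -94 + 41764 = 41670$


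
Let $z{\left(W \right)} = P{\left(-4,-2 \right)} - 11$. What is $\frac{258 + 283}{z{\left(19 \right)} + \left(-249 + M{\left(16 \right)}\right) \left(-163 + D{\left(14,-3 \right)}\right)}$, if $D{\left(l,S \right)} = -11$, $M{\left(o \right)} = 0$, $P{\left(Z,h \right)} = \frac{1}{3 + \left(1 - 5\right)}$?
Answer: $\frac{541}{43314} \approx 0.01249$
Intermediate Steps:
$P{\left(Z,h \right)} = -1$ ($P{\left(Z,h \right)} = \frac{1}{3 + \left(1 - 5\right)} = \frac{1}{3 - 4} = \frac{1}{-1} = -1$)
$z{\left(W \right)} = -12$ ($z{\left(W \right)} = -1 - 11 = -12$)
$\frac{258 + 283}{z{\left(19 \right)} + \left(-249 + M{\left(16 \right)}\right) \left(-163 + D{\left(14,-3 \right)}\right)} = \frac{258 + 283}{-12 + \left(-249 + 0\right) \left(-163 - 11\right)} = \frac{541}{-12 - -43326} = \frac{541}{-12 + 43326} = \frac{541}{43314}$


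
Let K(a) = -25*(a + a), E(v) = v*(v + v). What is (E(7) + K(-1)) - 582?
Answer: -434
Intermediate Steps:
E(v) = 2*v**2 (E(v) = v*(2*v) = 2*v**2)
K(a) = -50*a
(E(7) + K(-1)) - 582 = (2*7**2 - 50*(-1)) - 582 = (2*49 + 50) - 582 = (98 + 50) - 582 = 148 - 582 = -434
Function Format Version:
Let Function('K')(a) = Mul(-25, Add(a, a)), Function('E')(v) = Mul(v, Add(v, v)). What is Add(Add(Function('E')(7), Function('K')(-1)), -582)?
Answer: -434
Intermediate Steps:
Function('E')(v) = Mul(2, Pow(v, 2)) (Function('E')(v) = Mul(v, Mul(2, v)) = Mul(2, Pow(v, 2)))
Function('K')(a) = Mul(-50, a) (Function('K')(a) = Mul(-25, Mul(2, a)) = Mul(-50, a))
Add(Add(Function('E')(7), Function('K')(-1)), -582) = Add(Add(Mul(2, Pow(7, 2)), Mul(-50, -1)), -582) = Add(Add(Mul(2, 49), 50), -582) = Add(Add(98, 50), -582) = Add(148, -582) = -434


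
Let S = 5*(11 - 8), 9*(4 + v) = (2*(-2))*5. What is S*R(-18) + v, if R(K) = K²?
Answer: 43684/9 ≈ 4853.8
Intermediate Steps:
v = -56/9 (v = -4 + ((2*(-2))*5)/9 = -4 + (-4*5)/9 = -4 + (⅑)*(-20) = -4 - 20/9 = -56/9 ≈ -6.2222)
S = 15 (S = 5*3 = 15)
S*R(-18) + v = 15*(-18)² - 56/9 = 15*324 - 56/9 = 4860 - 56/9 = 43684/9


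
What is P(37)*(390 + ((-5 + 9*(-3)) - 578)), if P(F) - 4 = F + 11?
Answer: -11440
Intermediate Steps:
P(F) = 15 + F (P(F) = 4 + (F + 11) = 4 + (11 + F) = 15 + F)
P(37)*(390 + ((-5 + 9*(-3)) - 578)) = (15 + 37)*(390 + ((-5 + 9*(-3)) - 578)) = 52*(390 + ((-5 - 27) - 578)) = 52*(390 + (-32 - 578)) = 52*(390 - 610) = 52*(-220) = -11440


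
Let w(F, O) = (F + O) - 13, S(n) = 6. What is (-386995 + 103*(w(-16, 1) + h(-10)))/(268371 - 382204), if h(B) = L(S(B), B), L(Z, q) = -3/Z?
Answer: 779861/227666 ≈ 3.4255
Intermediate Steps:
w(F, O) = -13 + F + O
h(B) = -½ (h(B) = -3/6 = -3*⅙ = -½)
(-386995 + 103*(w(-16, 1) + h(-10)))/(268371 - 382204) = (-386995 + 103*((-13 - 16 + 1) - ½))/(268371 - 382204) = (-386995 + 103*(-28 - ½))/(-113833) = (-386995 + 103*(-57/2))*(-1/113833) = (-386995 - 5871/2)*(-1/113833) = -779861/2*(-1/113833) = 779861/227666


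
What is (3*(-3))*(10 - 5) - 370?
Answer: -415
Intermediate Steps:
(3*(-3))*(10 - 5) - 370 = -9*5 - 370 = -45 - 370 = -415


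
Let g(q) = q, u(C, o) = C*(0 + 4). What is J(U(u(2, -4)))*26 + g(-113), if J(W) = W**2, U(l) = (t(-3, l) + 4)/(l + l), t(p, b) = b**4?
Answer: 13657221/8 ≈ 1.7072e+6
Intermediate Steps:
u(C, o) = 4*C (u(C, o) = C*4 = 4*C)
U(l) = (4 + l**4)/(2*l) (U(l) = (l**4 + 4)/(l + l) = (4 + l**4)/((2*l)) = (4 + l**4)*(1/(2*l)) = (4 + l**4)/(2*l))
J(U(u(2, -4)))*26 + g(-113) = ((4 + (4*2)**4)/(2*((4*2))))**2*26 - 113 = ((1/2)*(4 + 8**4)/8)**2*26 - 113 = ((1/2)*(1/8)*(4 + 4096))**2*26 - 113 = ((1/2)*(1/8)*4100)**2*26 - 113 = (1025/4)**2*26 - 113 = (1050625/16)*26 - 113 = 13658125/8 - 113 = 13657221/8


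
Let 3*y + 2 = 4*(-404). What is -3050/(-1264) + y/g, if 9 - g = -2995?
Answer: 3180181/1423896 ≈ 2.2334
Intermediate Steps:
g = 3004 (g = 9 - 1*(-2995) = 9 + 2995 = 3004)
y = -1618/3 (y = -⅔ + (4*(-404))/3 = -⅔ + (⅓)*(-1616) = -⅔ - 1616/3 = -1618/3 ≈ -539.33)
-3050/(-1264) + y/g = -3050/(-1264) - 1618/3/3004 = -3050*(-1/1264) - 1618/3*1/3004 = 1525/632 - 809/4506 = 3180181/1423896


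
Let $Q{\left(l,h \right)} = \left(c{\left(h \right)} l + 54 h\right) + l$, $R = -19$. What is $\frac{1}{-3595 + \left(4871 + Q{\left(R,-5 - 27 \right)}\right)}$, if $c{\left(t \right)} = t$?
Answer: $\frac{1}{137} \approx 0.0072993$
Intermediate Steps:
$Q{\left(l,h \right)} = l + 54 h + h l$ ($Q{\left(l,h \right)} = \left(h l + 54 h\right) + l = \left(54 h + h l\right) + l = l + 54 h + h l$)
$\frac{1}{-3595 + \left(4871 + Q{\left(R,-5 - 27 \right)}\right)} = \frac{1}{-3595 + \left(4871 + \left(-19 + 54 \left(-5 - 27\right) + \left(-5 - 27\right) \left(-19\right)\right)\right)} = \frac{1}{-3595 + \left(4871 - 1139\right)} = \frac{1}{-3595 + 3732} = \frac{1}{137}$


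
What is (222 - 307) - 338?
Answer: -423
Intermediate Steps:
(222 - 307) - 338 = -85 - 338 = -423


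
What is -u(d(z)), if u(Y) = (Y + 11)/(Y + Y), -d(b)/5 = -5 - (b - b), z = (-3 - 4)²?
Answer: -18/25 ≈ -0.72000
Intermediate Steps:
z = 49 (z = (-7)² = 49)
d(b) = 25 (d(b) = -5*(-5 - (b - b)) = -5*(-5 - 1*0) = -5*(-5 + 0) = -5*(-5) = 25)
u(Y) = (11 + Y)/(2*Y) (u(Y) = (11 + Y)/((2*Y)) = (11 + Y)*(1/(2*Y)) = (11 + Y)/(2*Y))
-u(d(z)) = -(11 + 25)/(2*25) = -36/(2*25) = -1*18/25 = -18/25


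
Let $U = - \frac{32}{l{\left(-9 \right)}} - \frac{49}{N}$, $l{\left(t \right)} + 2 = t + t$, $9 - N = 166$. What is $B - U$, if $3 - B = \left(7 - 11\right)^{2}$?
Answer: $- \frac{11706}{785} \approx -14.912$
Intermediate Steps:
$N = -157$ ($N = 9 - 166 = -157$)
$l{\left(t \right)} = -2 + 2 t$ ($l{\left(t \right)} = -2 + \left(t + t\right) = -2 + 2 t$)
$B = -13$ ($B = 3 - \left(7 - 11\right)^{2} = 3 - \left(-4\right)^{2} = 3 - 16 = -13$)
$U = \frac{1501}{785}$ ($U = - \frac{32}{-2 + 2 \left(-9\right)} - \frac{49}{-157} = - \frac{32}{-2 - 18} - - \frac{49}{157} = - \frac{32}{-20} + \frac{49}{157} = \left(-32\right) \left(- \frac{1}{20}\right) + \frac{49}{157} = \frac{8}{5} + \frac{49}{157} = \frac{1501}{785} \approx 1.9121$)
$B - U = -13 - \frac{1501}{785} = - \frac{11706}{785}$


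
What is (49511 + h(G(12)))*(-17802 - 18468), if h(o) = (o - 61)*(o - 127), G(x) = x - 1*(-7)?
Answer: -1960284690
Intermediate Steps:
G(x) = 7 + x (G(x) = x + 7 = 7 + x)
h(o) = (-127 + o)*(-61 + o) (h(o) = (-61 + o)*(-127 + o) = (-127 + o)*(-61 + o))
(49511 + h(G(12)))*(-17802 - 18468) = (49511 + (7747 + (7 + 12)**2 - 188*(7 + 12)))*(-17802 - 18468) = (49511 + (7747 + 19**2 - 188*19))*(-36270) = (49511 + (7747 + 361 - 3572))*(-36270) = (49511 + 4536)*(-36270) = 54047*(-36270) = -1960284690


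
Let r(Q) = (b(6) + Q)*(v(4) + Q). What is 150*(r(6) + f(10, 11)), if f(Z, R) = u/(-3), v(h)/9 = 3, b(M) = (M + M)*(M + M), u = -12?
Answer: 743100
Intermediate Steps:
b(M) = 4*M² (b(M) = (2*M)*(2*M) = 4*M²)
v(h) = 27 (v(h) = 9*3 = 27)
f(Z, R) = 4 (f(Z, R) = -12/(-3) = -12*(-⅓) = 4)
r(Q) = (27 + Q)*(144 + Q) (r(Q) = (4*6² + Q)*(27 + Q) = (4*36 + Q)*(27 + Q) = (144 + Q)*(27 + Q) = (27 + Q)*(144 + Q))
150*(r(6) + f(10, 11)) = 150*((3888 + 6² + 171*6) + 4) = 150*((3888 + 36 + 1026) + 4) = 150*(4950 + 4) = 150*4954 = 743100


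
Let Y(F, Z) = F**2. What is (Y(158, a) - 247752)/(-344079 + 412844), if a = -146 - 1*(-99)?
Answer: -222788/68765 ≈ -3.2398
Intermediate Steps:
a = -47 (a = -146 + 99 = -47)
(Y(158, a) - 247752)/(-344079 + 412844) = (158**2 - 247752)/(-344079 + 412844) = (24964 - 247752)/68765 = -222788*1/68765 = -222788/68765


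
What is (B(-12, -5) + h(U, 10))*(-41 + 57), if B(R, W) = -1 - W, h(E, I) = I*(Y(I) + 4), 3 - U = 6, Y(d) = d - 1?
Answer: 2144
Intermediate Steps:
Y(d) = -1 + d
U = -3 (U = 3 - 1*6 = 3 - 6 = -3)
h(E, I) = I*(3 + I) (h(E, I) = I*((-1 + I) + 4) = I*(3 + I))
(B(-12, -5) + h(U, 10))*(-41 + 57) = ((-1 - 1*(-5)) + 10*(3 + 10))*(-41 + 57) = ((-1 + 5) + 10*13)*16 = (4 + 130)*16 = 134*16 = 2144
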